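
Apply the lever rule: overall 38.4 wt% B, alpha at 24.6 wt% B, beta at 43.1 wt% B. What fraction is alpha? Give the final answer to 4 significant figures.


f_alpha = (C_beta - C0) / (C_beta - C_alpha)
f_alpha = (43.1 - 38.4) / (43.1 - 24.6)
f_alpha = 0.2541


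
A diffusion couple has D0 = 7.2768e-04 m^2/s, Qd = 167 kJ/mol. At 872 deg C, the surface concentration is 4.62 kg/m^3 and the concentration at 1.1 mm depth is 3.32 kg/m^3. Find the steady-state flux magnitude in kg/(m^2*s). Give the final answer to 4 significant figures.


Step 1: D = D0 * exp(-Qd/(R*T))
T = 872 + 273.15 = 1145.15 K
D = 7.2768e-04 * exp(-167e3 / (8.314 * 1145.15)) = 1.75453e-11 m^2/s
Step 2: J = D * (C1 - C2) / dx
J = 1.75453e-11 * (4.62 - 3.32) / 1.1e-03
J = 2.074e-08 kg/(m^2*s)


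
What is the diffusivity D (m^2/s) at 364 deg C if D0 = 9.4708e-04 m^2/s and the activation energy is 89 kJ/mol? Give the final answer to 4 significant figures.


D = D0 * exp(-Qd / (R*T))
T = 637.15 K
D = 9.4708e-04 * exp(-89e3 / (8.314 * 637.15))
D = 4.784e-11 m^2/s


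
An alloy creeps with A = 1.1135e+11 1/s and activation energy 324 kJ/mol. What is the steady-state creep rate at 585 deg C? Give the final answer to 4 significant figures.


rate = A * exp(-Q / (R*T))
T = 585 + 273.15 = 858.15 K
rate = 1.1135e+11 * exp(-324e3 / (8.314 * 858.15))
rate = 2.111e-09 1/s


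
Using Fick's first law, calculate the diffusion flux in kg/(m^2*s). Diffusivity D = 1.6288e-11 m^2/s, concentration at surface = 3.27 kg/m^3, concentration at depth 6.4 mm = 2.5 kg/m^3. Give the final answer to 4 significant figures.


J = -D * (dC/dx) = D * (C1 - C2) / dx
J = 1.6288e-11 * (3.27 - 2.5) / 6.4e-03
J = 1.96e-09 kg/(m^2*s)


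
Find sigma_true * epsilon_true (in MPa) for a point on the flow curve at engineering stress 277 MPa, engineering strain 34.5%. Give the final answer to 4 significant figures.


sigma_true = sigma_eng * (1 + epsilon_eng)
sigma_true = 277 * (1 + 0.345) = 372.565 MPa
epsilon_true = ln(1 + epsilon_eng)
epsilon_true = ln(1 + 0.345) = 0.296394
sigma_true * epsilon_true = 372.565 * 0.296394 = 110.4 MPa


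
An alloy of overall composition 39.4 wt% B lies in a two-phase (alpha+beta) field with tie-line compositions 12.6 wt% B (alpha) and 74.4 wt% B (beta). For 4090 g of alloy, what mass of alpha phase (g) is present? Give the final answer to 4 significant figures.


f_alpha = (C_beta - C0) / (C_beta - C_alpha)
f_alpha = (74.4 - 39.4) / (74.4 - 12.6) = 0.566343
m_alpha = f_alpha * m_total = 0.566343 * 4090 = 2316 g


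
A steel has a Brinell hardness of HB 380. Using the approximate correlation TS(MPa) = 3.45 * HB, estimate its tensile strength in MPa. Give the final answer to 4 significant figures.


TS (MPa) = 3.45 * HB
TS = 3.45 * 380
TS = 1311 MPa


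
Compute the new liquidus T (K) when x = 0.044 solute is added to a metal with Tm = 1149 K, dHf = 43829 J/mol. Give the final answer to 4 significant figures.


dT = R*Tm^2*x / dHf
dT = 8.314 * 1149^2 * 0.044 / 43829
dT = 11.019 K
T_new = 1149 - 11.019 = 1138 K


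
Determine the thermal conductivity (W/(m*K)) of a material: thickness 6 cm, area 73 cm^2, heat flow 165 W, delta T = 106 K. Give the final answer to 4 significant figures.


k = Q*L / (A*dT)
L = 0.06 m, A = 7.3e-03 m^2
k = 165 * 0.06 / (7.3e-03 * 106)
k = 12.79 W/(m*K)


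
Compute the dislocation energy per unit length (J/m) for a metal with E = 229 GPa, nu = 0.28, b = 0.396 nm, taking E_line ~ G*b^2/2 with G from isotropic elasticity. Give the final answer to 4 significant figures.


Step 1: G = E / (2*(1+nu))
G = 229 / (2*(1+0.28)) = 89.4531 GPa = 8.94531e+10 Pa
Step 2: E_line = G*b^2/2
b = 0.396 nm = 3.96e-10 m
E_line = 0.5 * 8.94531e+10 * (3.96e-10)^2 = 7.014e-09 J/m


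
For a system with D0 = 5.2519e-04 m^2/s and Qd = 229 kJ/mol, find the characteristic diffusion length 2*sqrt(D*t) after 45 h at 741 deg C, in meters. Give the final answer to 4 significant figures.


Step 1: D = D0 * exp(-Qd/(R*T))
T = 1014.15 K
D = 5.2519e-04 * exp(-229e3 / (8.314 * 1014.15)) = 8.41501e-16 m^2/s
Step 2: L = 2*sqrt(D*t)
t = 45 h = 162000 s
L = 2*sqrt(8.41501e-16 * 162000) = 2.335e-05 m


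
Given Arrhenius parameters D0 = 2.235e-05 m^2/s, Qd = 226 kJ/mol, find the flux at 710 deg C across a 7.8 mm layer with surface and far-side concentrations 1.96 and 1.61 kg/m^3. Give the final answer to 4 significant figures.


Step 1: D = D0 * exp(-Qd/(R*T))
T = 710 + 273.15 = 983.15 K
D = 2.235e-05 * exp(-226e3 / (8.314 * 983.15)) = 2.19529e-17 m^2/s
Step 2: J = D * (C1 - C2) / dx
J = 2.19529e-17 * (1.96 - 1.61) / 7.8e-03
J = 9.851e-16 kg/(m^2*s)


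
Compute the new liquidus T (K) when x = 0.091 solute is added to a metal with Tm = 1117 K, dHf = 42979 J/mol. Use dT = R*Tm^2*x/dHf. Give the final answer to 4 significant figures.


dT = R*Tm^2*x / dHf
dT = 8.314 * 1117^2 * 0.091 / 42979
dT = 21.9635 K
T_new = 1117 - 21.9635 = 1095 K


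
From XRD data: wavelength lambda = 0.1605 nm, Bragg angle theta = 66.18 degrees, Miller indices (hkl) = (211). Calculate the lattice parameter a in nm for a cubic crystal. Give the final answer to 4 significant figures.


d = lambda / (2*sin(theta))
d = 0.1605 / (2*sin(66.18 deg))
d = 0.0877223 nm
a = d * sqrt(h^2+k^2+l^2) = 0.0877223 * sqrt(6)
a = 0.2149 nm


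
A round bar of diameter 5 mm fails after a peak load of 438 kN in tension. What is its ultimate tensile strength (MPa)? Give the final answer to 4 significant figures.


A0 = pi*(d/2)^2 = pi*(5/2)^2 = 19.635 mm^2
UTS = F_max / A0 = 438*1000 / 19.635
UTS = 22310 MPa


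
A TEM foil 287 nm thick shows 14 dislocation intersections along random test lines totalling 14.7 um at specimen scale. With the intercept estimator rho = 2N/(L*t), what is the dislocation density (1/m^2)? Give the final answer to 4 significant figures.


rho = 2N / (L * t)
L = 14.7 um = 1.47e-05 m, t = 287 nm = 2.87e-07 m
rho = 2 * 14 / (1.47e-05 * 2.87e-07)
rho = 6.637e+12 1/m^2


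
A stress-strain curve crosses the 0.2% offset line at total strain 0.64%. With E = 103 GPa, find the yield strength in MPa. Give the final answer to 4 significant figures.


Offset strain = 0.002
Elastic strain at yield = total_strain - offset = 6.4e-03 - 0.002 = 4.4e-03
sigma_y = E * elastic_strain = 103000 * 4.4e-03
sigma_y = 453.2 MPa


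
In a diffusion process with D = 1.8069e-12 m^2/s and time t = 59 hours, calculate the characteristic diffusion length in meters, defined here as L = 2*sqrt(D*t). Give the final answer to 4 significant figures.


t = 59 hr = 212400 s
Diffusion length = 2*sqrt(D*t)
= 2*sqrt(1.8069e-12 * 212400)
= 1.239e-03 m


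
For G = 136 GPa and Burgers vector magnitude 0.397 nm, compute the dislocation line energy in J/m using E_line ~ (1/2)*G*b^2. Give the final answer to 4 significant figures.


E = G*b^2/2
b = 0.397 nm = 3.97e-10 m
G = 136 GPa = 1.36e+11 Pa
E = 0.5 * 1.36e+11 * (3.97e-10)^2
E = 1.072e-08 J/m


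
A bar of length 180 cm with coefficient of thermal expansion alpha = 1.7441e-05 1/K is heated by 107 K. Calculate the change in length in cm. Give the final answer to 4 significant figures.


dL = L0 * alpha * dT
dL = 180 * 1.7441e-05 * 107
dL = 0.3359 cm


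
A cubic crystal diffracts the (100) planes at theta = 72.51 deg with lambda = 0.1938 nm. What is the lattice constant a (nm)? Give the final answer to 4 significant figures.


d = lambda / (2*sin(theta))
d = 0.1938 / (2*sin(72.51 deg))
d = 0.101597 nm
a = d * sqrt(h^2+k^2+l^2) = 0.101597 * sqrt(1)
a = 0.1016 nm


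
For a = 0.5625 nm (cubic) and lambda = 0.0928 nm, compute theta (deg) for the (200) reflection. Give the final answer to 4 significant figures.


d = a / sqrt(h^2+k^2+l^2)
d = 0.5625 / sqrt(4) = 0.28125 nm
lambda = 2*d*sin(theta)  =>  sin(theta) = lambda / (2*d)
sin(theta) = 0.0928 / (2 * 0.28125) = 0.164978
theta = 9.496 deg


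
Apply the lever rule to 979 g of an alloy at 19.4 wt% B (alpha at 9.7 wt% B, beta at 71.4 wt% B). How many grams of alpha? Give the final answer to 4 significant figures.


f_alpha = (C_beta - C0) / (C_beta - C_alpha)
f_alpha = (71.4 - 19.4) / (71.4 - 9.7) = 0.842788
m_alpha = f_alpha * m_total = 0.842788 * 979 = 825.1 g


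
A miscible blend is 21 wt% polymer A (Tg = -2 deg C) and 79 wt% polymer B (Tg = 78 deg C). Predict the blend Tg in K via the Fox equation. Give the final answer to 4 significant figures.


1/Tg = w1/Tg1 + w2/Tg2 (in Kelvin)
Tg1 = 271.15 K, Tg2 = 351.15 K
1/Tg = 0.21/271.15 + 0.79/351.15
Tg = 330.7 K


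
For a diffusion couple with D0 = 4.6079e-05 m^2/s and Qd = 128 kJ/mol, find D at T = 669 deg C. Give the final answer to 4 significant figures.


D = D0 * exp(-Qd / (R*T))
T = 942.15 K
D = 4.6079e-05 * exp(-128e3 / (8.314 * 942.15))
D = 3.687e-12 m^2/s


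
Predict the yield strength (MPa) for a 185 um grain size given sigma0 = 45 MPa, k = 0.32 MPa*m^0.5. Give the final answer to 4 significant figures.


sigma_y = sigma0 + k / sqrt(d)
d = 185 um = 1.85e-04 m
sigma_y = 45 + 0.32 / sqrt(1.85e-04)
sigma_y = 68.53 MPa


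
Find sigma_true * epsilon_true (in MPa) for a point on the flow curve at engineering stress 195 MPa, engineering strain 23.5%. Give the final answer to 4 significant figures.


sigma_true = sigma_eng * (1 + epsilon_eng)
sigma_true = 195 * (1 + 0.235) = 240.825 MPa
epsilon_true = ln(1 + epsilon_eng)
epsilon_true = ln(1 + 0.235) = 0.211071
sigma_true * epsilon_true = 240.825 * 0.211071 = 50.83 MPa


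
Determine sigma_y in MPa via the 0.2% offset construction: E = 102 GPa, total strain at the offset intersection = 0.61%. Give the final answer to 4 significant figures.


Offset strain = 0.002
Elastic strain at yield = total_strain - offset = 6.1e-03 - 0.002 = 4.1e-03
sigma_y = E * elastic_strain = 102000 * 4.1e-03
sigma_y = 418.2 MPa


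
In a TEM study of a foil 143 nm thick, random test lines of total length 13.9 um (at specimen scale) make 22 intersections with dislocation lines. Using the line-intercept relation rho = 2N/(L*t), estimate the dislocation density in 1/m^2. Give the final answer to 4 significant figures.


rho = 2N / (L * t)
L = 13.9 um = 1.39e-05 m, t = 143 nm = 1.43e-07 m
rho = 2 * 22 / (1.39e-05 * 1.43e-07)
rho = 2.214e+13 1/m^2


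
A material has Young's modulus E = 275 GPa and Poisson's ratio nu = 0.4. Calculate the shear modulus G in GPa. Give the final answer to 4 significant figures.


G = E / (2*(1+nu))
G = 275 / (2*(1+0.4))
G = 98.21 GPa


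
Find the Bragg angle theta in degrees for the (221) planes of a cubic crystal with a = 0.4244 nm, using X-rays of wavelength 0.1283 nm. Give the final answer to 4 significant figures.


d = a / sqrt(h^2+k^2+l^2)
d = 0.4244 / sqrt(9) = 0.141467 nm
lambda = 2*d*sin(theta)  =>  sin(theta) = lambda / (2*d)
sin(theta) = 0.1283 / (2 * 0.141467) = 0.453464
theta = 26.97 deg


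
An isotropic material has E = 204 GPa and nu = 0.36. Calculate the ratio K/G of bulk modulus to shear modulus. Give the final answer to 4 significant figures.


G = E / (2*(1+nu))
G = 204 / (2*(1+0.36)) = 75 GPa
K = E / (3*(1-2*nu))
K = 204 / (3*(1-2*0.36)) = 242.857 GPa
K/G = 242.857 / 75 = 3.238


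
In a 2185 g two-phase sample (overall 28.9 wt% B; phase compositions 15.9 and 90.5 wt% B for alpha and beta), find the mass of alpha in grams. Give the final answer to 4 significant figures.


f_alpha = (C_beta - C0) / (C_beta - C_alpha)
f_alpha = (90.5 - 28.9) / (90.5 - 15.9) = 0.825737
m_alpha = f_alpha * m_total = 0.825737 * 2185 = 1804 g


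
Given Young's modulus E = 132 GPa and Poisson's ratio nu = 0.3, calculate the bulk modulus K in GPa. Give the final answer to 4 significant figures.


K = E / (3*(1-2*nu))
K = 132 / (3*(1-2*0.3))
K = 110 GPa


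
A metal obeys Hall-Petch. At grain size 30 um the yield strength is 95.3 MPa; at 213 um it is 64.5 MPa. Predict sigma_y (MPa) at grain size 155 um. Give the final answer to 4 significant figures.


sigma_y = sigma0 + k / sqrt(d)
1/sqrt(d1) = 1/sqrt(3e-05) = 182.574;  1/sqrt(d2) = 68.5189
k = (sigma1 - sigma2) / (1/sqrt(d1) - 1/sqrt(d2)) = (95.3 - 64.5) / (182.574 - 68.5189) = 0.270044 MPa*m^0.5
sigma0 = sigma1 - k/sqrt(d1) = 95.3 - 0.270044*182.574 = 45.9969 MPa
sigma_y(d3) = 45.9969 + 0.270044 / sqrt(1.55e-04) = 67.69 MPa


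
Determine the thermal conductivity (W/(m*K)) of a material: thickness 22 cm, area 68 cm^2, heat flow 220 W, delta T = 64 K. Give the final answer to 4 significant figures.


k = Q*L / (A*dT)
L = 0.22 m, A = 6.8e-03 m^2
k = 220 * 0.22 / (6.8e-03 * 64)
k = 111.2 W/(m*K)


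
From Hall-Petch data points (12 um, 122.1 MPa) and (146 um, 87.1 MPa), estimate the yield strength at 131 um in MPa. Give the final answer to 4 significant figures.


sigma_y = sigma0 + k / sqrt(d)
1/sqrt(d1) = 1/sqrt(1.2e-05) = 288.675;  1/sqrt(d2) = 82.7606
k = (sigma1 - sigma2) / (1/sqrt(d1) - 1/sqrt(d2)) = (122.1 - 87.1) / (288.675 - 82.7606) = 0.169973 MPa*m^0.5
sigma0 = sigma1 - k/sqrt(d1) = 122.1 - 0.169973*288.675 = 73.0329 MPa
sigma_y(d3) = 73.0329 + 0.169973 / sqrt(1.31e-04) = 87.88 MPa


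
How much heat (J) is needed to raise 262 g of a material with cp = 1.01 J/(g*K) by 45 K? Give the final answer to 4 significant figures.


Q = m * cp * dT
Q = 262 * 1.01 * 45
Q = 11910 J


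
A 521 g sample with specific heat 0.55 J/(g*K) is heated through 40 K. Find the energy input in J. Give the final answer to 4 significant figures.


Q = m * cp * dT
Q = 521 * 0.55 * 40
Q = 11460 J


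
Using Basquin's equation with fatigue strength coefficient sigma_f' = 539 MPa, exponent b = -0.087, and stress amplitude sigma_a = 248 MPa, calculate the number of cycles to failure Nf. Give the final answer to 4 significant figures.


sigma_a = sigma_f' * (2*Nf)^b
2*Nf = (sigma_a / sigma_f')^(1/b)
2*Nf = (248 / 539)^(1/-0.087)
2*Nf = 7501.34
Nf = 3751 cycles


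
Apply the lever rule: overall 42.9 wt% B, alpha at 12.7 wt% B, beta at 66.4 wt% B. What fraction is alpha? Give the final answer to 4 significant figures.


f_alpha = (C_beta - C0) / (C_beta - C_alpha)
f_alpha = (66.4 - 42.9) / (66.4 - 12.7)
f_alpha = 0.4376


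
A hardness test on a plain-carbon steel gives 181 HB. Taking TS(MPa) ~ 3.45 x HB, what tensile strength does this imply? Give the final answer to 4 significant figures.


TS (MPa) = 3.45 * HB
TS = 3.45 * 181
TS = 624.5 MPa


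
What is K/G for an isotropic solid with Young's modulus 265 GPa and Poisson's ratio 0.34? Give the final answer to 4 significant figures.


G = E / (2*(1+nu))
G = 265 / (2*(1+0.34)) = 98.8806 GPa
K = E / (3*(1-2*nu))
K = 265 / (3*(1-2*0.34)) = 276.042 GPa
K/G = 276.042 / 98.8806 = 2.792


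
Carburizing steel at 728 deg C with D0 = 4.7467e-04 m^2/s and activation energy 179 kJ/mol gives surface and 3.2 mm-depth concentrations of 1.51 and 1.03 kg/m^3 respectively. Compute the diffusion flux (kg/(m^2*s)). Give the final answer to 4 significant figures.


Step 1: D = D0 * exp(-Qd/(R*T))
T = 728 + 273.15 = 1001.15 K
D = 4.7467e-04 * exp(-179e3 / (8.314 * 1001.15)) = 2.17167e-13 m^2/s
Step 2: J = D * (C1 - C2) / dx
J = 2.17167e-13 * (1.51 - 1.03) / 3.2e-03
J = 3.258e-11 kg/(m^2*s)


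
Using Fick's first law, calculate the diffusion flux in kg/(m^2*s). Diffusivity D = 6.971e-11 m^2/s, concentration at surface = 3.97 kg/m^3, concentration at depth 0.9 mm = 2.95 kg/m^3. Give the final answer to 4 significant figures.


J = -D * (dC/dx) = D * (C1 - C2) / dx
J = 6.971e-11 * (3.97 - 2.95) / 9e-04
J = 7.9e-08 kg/(m^2*s)


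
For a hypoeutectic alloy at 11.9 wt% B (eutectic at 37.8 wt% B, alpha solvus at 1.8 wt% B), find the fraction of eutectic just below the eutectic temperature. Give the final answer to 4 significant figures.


f_primary = (C_e - C0) / (C_e - C_alpha_max)
f_primary = (37.8 - 11.9) / (37.8 - 1.8)
f_primary = 0.719444
f_eutectic = 1 - 0.719444 = 0.2806


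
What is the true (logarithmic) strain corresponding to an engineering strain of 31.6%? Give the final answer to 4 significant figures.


epsilon_true = ln(1 + epsilon_eng)
epsilon_true = ln(1 + 0.316)
epsilon_true = 0.2746


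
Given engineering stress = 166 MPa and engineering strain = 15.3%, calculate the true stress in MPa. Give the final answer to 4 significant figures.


sigma_true = sigma_eng * (1 + epsilon_eng)
sigma_true = 166 * (1 + 0.153)
sigma_true = 191.4 MPa


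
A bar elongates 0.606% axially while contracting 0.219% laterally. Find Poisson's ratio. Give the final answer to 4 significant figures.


nu = -epsilon_lat / epsilon_axial
Lateral strain is contraction (negative), so using magnitudes:
nu = 0.219 / 0.606
nu = 0.3614


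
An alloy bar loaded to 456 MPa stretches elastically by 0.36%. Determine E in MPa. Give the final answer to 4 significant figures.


E = sigma / epsilon
epsilon = 0.36% = 3.6e-03
E = 456 / 3.6e-03
E = 126700 MPa


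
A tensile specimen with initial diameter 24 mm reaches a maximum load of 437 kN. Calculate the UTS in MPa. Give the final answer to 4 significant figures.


A0 = pi*(d/2)^2 = pi*(24/2)^2 = 452.389 mm^2
UTS = F_max / A0 = 437*1000 / 452.389
UTS = 966 MPa


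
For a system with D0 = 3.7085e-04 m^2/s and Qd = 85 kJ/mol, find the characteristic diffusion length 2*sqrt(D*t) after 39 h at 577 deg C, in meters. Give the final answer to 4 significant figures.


Step 1: D = D0 * exp(-Qd/(R*T))
T = 850.15 K
D = 3.7085e-04 * exp(-85e3 / (8.314 * 850.15)) = 2.22058e-09 m^2/s
Step 2: L = 2*sqrt(D*t)
t = 39 h = 140400 s
L = 2*sqrt(2.22058e-09 * 140400) = 0.03531 m


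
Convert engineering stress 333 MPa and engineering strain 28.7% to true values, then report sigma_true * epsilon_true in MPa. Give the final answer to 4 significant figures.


sigma_true = sigma_eng * (1 + epsilon_eng)
sigma_true = 333 * (1 + 0.287) = 428.571 MPa
epsilon_true = ln(1 + epsilon_eng)
epsilon_true = ln(1 + 0.287) = 0.252314
sigma_true * epsilon_true = 428.571 * 0.252314 = 108.1 MPa


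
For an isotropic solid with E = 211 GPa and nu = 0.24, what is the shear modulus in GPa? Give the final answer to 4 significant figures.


G = E / (2*(1+nu))
G = 211 / (2*(1+0.24))
G = 85.08 GPa


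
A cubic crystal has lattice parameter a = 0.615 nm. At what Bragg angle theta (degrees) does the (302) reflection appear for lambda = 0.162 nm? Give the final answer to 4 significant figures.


d = a / sqrt(h^2+k^2+l^2)
d = 0.615 / sqrt(13) = 0.17057 nm
lambda = 2*d*sin(theta)  =>  sin(theta) = lambda / (2*d)
sin(theta) = 0.162 / (2 * 0.17057) = 0.474877
theta = 28.35 deg


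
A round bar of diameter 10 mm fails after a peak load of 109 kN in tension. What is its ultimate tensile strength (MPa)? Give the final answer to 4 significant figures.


A0 = pi*(d/2)^2 = pi*(10/2)^2 = 78.5398 mm^2
UTS = F_max / A0 = 109*1000 / 78.5398
UTS = 1388 MPa


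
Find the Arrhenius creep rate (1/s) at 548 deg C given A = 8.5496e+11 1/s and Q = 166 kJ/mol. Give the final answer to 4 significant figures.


rate = A * exp(-Q / (R*T))
T = 548 + 273.15 = 821.15 K
rate = 8.5496e+11 * exp(-166e3 / (8.314 * 821.15))
rate = 23.55 1/s


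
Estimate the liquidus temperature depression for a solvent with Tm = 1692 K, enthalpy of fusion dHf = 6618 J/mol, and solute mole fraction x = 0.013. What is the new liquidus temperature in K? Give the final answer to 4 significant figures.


dT = R*Tm^2*x / dHf
dT = 8.314 * 1692^2 * 0.013 / 6618
dT = 46.7549 K
T_new = 1692 - 46.7549 = 1645 K


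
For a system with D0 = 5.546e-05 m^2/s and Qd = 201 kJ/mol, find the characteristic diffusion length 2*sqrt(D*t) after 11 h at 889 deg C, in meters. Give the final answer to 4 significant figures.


Step 1: D = D0 * exp(-Qd/(R*T))
T = 1162.15 K
D = 5.546e-05 * exp(-201e3 / (8.314 * 1162.15)) = 5.12148e-14 m^2/s
Step 2: L = 2*sqrt(D*t)
t = 11 h = 39600 s
L = 2*sqrt(5.12148e-14 * 39600) = 9.007e-05 m


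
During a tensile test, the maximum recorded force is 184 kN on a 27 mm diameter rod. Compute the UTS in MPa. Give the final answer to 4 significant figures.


A0 = pi*(d/2)^2 = pi*(27/2)^2 = 572.555 mm^2
UTS = F_max / A0 = 184*1000 / 572.555
UTS = 321.4 MPa


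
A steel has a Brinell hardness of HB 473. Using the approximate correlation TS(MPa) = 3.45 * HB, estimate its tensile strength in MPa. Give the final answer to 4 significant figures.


TS (MPa) = 3.45 * HB
TS = 3.45 * 473
TS = 1632 MPa


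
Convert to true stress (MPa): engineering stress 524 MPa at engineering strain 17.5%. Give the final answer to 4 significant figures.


sigma_true = sigma_eng * (1 + epsilon_eng)
sigma_true = 524 * (1 + 0.175)
sigma_true = 615.7 MPa


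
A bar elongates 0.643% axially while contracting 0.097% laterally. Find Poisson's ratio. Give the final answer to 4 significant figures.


nu = -epsilon_lat / epsilon_axial
Lateral strain is contraction (negative), so using magnitudes:
nu = 0.097 / 0.643
nu = 0.1509


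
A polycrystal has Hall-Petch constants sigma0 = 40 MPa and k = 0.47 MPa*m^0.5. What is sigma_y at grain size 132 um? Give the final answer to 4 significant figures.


sigma_y = sigma0 + k / sqrt(d)
d = 132 um = 1.32e-04 m
sigma_y = 40 + 0.47 / sqrt(1.32e-04)
sigma_y = 80.91 MPa


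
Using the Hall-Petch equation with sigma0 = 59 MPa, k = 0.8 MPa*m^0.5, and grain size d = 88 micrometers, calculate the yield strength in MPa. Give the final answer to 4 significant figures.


sigma_y = sigma0 + k / sqrt(d)
d = 88 um = 8.8e-05 m
sigma_y = 59 + 0.8 / sqrt(8.8e-05)
sigma_y = 144.3 MPa


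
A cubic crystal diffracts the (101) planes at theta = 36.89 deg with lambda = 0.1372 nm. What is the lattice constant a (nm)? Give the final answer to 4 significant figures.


d = lambda / (2*sin(theta))
d = 0.1372 / (2*sin(36.89 deg))
d = 0.11428 nm
a = d * sqrt(h^2+k^2+l^2) = 0.11428 * sqrt(2)
a = 0.1616 nm


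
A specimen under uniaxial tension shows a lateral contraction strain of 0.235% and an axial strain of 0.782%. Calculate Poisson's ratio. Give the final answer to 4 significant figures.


nu = -epsilon_lat / epsilon_axial
Lateral strain is contraction (negative), so using magnitudes:
nu = 0.235 / 0.782
nu = 0.3005


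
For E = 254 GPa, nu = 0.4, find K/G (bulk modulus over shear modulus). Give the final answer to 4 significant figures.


G = E / (2*(1+nu))
G = 254 / (2*(1+0.4)) = 90.7143 GPa
K = E / (3*(1-2*nu))
K = 254 / (3*(1-2*0.4)) = 423.333 GPa
K/G = 423.333 / 90.7143 = 4.667


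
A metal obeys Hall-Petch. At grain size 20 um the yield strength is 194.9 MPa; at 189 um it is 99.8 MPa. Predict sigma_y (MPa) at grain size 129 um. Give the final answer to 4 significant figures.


sigma_y = sigma0 + k / sqrt(d)
1/sqrt(d1) = 1/sqrt(2e-05) = 223.607;  1/sqrt(d2) = 72.7393
k = (sigma1 - sigma2) / (1/sqrt(d1) - 1/sqrt(d2)) = (194.9 - 99.8) / (223.607 - 72.7393) = 0.630354 MPa*m^0.5
sigma0 = sigma1 - k/sqrt(d1) = 194.9 - 0.630354*223.607 = 53.9485 MPa
sigma_y(d3) = 53.9485 + 0.630354 / sqrt(1.29e-04) = 109.4 MPa


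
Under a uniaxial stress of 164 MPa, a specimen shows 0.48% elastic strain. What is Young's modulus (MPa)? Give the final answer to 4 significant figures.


E = sigma / epsilon
epsilon = 0.48% = 4.8e-03
E = 164 / 4.8e-03
E = 34170 MPa


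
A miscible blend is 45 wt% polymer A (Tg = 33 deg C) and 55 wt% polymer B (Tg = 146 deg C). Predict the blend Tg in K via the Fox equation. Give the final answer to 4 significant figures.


1/Tg = w1/Tg1 + w2/Tg2 (in Kelvin)
Tg1 = 306.15 K, Tg2 = 419.15 K
1/Tg = 0.45/306.15 + 0.55/419.15
Tg = 359.4 K


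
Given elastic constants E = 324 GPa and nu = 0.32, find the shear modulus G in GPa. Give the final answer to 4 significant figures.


G = E / (2*(1+nu))
G = 324 / (2*(1+0.32))
G = 122.7 GPa


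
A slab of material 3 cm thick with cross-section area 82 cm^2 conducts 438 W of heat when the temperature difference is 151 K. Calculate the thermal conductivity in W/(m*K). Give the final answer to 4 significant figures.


k = Q*L / (A*dT)
L = 0.03 m, A = 8.2e-03 m^2
k = 438 * 0.03 / (8.2e-03 * 151)
k = 10.61 W/(m*K)


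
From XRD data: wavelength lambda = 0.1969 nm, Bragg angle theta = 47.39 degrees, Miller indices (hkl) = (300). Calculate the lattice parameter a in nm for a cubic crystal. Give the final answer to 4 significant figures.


d = lambda / (2*sin(theta))
d = 0.1969 / (2*sin(47.39 deg))
d = 0.133767 nm
a = d * sqrt(h^2+k^2+l^2) = 0.133767 * sqrt(9)
a = 0.4013 nm


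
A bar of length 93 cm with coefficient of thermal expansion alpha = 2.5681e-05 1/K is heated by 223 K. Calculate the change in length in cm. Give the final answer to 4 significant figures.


dL = L0 * alpha * dT
dL = 93 * 2.5681e-05 * 223
dL = 0.5326 cm


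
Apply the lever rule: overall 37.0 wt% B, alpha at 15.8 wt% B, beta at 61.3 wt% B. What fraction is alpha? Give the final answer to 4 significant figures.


f_alpha = (C_beta - C0) / (C_beta - C_alpha)
f_alpha = (61.3 - 37.0) / (61.3 - 15.8)
f_alpha = 0.5341


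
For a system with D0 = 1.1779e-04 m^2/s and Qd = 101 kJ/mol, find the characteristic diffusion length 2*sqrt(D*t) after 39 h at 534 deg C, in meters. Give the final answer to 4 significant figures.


Step 1: D = D0 * exp(-Qd/(R*T))
T = 807.15 K
D = 1.1779e-04 * exp(-101e3 / (8.314 * 807.15)) = 3.42505e-11 m^2/s
Step 2: L = 2*sqrt(D*t)
t = 39 h = 140400 s
L = 2*sqrt(3.42505e-11 * 140400) = 4.386e-03 m


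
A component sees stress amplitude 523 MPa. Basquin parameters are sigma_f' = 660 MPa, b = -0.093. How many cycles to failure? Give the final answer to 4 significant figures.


sigma_a = sigma_f' * (2*Nf)^b
2*Nf = (sigma_a / sigma_f')^(1/b)
2*Nf = (523 / 660)^(1/-0.093)
2*Nf = 12.2033
Nf = 6.102 cycles


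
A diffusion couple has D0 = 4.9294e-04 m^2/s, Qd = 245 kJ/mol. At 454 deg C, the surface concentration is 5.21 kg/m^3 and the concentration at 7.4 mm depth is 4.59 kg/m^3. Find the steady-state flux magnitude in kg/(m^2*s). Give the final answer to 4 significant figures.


Step 1: D = D0 * exp(-Qd/(R*T))
T = 454 + 273.15 = 727.15 K
D = 4.9294e-04 * exp(-245e3 / (8.314 * 727.15)) = 1.23778e-21 m^2/s
Step 2: J = D * (C1 - C2) / dx
J = 1.23778e-21 * (5.21 - 4.59) / 7.4e-03
J = 1.037e-19 kg/(m^2*s)


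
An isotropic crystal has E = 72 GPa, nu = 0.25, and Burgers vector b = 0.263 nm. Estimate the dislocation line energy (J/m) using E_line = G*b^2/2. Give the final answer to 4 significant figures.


Step 1: G = E / (2*(1+nu))
G = 72 / (2*(1+0.25)) = 28.8 GPa = 2.88e+10 Pa
Step 2: E_line = G*b^2/2
b = 0.263 nm = 2.63e-10 m
E_line = 0.5 * 2.88e+10 * (2.63e-10)^2 = 9.96e-10 J/m


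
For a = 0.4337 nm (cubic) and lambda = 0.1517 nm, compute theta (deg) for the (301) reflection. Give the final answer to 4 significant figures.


d = a / sqrt(h^2+k^2+l^2)
d = 0.4337 / sqrt(10) = 0.137148 nm
lambda = 2*d*sin(theta)  =>  sin(theta) = lambda / (2*d)
sin(theta) = 0.1517 / (2 * 0.137148) = 0.553052
theta = 33.58 deg


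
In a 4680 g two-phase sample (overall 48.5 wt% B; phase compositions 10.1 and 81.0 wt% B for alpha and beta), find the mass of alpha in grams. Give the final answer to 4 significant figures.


f_alpha = (C_beta - C0) / (C_beta - C_alpha)
f_alpha = (81.0 - 48.5) / (81.0 - 10.1) = 0.458392
m_alpha = f_alpha * m_total = 0.458392 * 4680 = 2145 g


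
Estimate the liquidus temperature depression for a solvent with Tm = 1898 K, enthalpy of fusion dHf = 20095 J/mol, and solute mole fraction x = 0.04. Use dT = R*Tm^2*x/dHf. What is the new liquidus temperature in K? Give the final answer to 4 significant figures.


dT = R*Tm^2*x / dHf
dT = 8.314 * 1898^2 * 0.04 / 20095
dT = 59.6176 K
T_new = 1898 - 59.6176 = 1838 K


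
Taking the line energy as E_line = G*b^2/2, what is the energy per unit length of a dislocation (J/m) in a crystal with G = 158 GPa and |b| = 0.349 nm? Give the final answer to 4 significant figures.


E = G*b^2/2
b = 0.349 nm = 3.49e-10 m
G = 158 GPa = 1.58e+11 Pa
E = 0.5 * 1.58e+11 * (3.49e-10)^2
E = 9.622e-09 J/m


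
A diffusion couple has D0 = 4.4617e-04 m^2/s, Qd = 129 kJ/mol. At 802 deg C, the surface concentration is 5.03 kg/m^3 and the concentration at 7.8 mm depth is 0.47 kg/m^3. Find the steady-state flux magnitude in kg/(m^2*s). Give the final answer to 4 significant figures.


Step 1: D = D0 * exp(-Qd/(R*T))
T = 802 + 273.15 = 1075.15 K
D = 4.4617e-04 * exp(-129e3 / (8.314 * 1075.15)) = 2.40986e-10 m^2/s
Step 2: J = D * (C1 - C2) / dx
J = 2.40986e-10 * (5.03 - 0.47) / 7.8e-03
J = 1.409e-07 kg/(m^2*s)


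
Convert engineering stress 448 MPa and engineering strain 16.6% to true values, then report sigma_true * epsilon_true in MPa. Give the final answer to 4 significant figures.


sigma_true = sigma_eng * (1 + epsilon_eng)
sigma_true = 448 * (1 + 0.166) = 522.368 MPa
epsilon_true = ln(1 + epsilon_eng)
epsilon_true = ln(1 + 0.166) = 0.153579
sigma_true * epsilon_true = 522.368 * 0.153579 = 80.22 MPa


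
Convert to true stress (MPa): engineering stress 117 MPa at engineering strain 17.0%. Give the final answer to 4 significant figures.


sigma_true = sigma_eng * (1 + epsilon_eng)
sigma_true = 117 * (1 + 0.17)
sigma_true = 136.9 MPa


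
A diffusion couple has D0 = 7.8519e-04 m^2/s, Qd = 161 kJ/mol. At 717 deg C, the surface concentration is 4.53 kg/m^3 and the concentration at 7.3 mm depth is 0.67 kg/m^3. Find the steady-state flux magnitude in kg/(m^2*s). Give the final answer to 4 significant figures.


Step 1: D = D0 * exp(-Qd/(R*T))
T = 717 + 273.15 = 990.15 K
D = 7.8519e-04 * exp(-161e3 / (8.314 * 990.15)) = 2.51901e-12 m^2/s
Step 2: J = D * (C1 - C2) / dx
J = 2.51901e-12 * (4.53 - 0.67) / 7.3e-03
J = 1.332e-09 kg/(m^2*s)


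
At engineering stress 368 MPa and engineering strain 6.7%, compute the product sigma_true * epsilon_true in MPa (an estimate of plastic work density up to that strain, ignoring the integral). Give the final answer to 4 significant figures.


sigma_true = sigma_eng * (1 + epsilon_eng)
sigma_true = 368 * (1 + 0.067) = 392.656 MPa
epsilon_true = ln(1 + epsilon_eng)
epsilon_true = ln(1 + 0.067) = 0.064851
sigma_true * epsilon_true = 392.656 * 0.064851 = 25.46 MPa


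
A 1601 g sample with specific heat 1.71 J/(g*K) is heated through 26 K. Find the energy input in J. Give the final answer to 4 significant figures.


Q = m * cp * dT
Q = 1601 * 1.71 * 26
Q = 71180 J


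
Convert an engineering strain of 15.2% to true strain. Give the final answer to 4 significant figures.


epsilon_true = ln(1 + epsilon_eng)
epsilon_true = ln(1 + 0.152)
epsilon_true = 0.1415


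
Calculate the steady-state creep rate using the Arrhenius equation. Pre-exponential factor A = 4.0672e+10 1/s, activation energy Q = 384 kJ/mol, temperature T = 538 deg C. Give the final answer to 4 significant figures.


rate = A * exp(-Q / (R*T))
T = 538 + 273.15 = 811.15 K
rate = 4.0672e+10 * exp(-384e3 / (8.314 * 811.15))
rate = 7.593e-15 1/s


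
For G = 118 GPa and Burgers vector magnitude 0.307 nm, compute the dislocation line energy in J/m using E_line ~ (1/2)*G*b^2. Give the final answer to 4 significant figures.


E = G*b^2/2
b = 0.307 nm = 3.07e-10 m
G = 118 GPa = 1.18e+11 Pa
E = 0.5 * 1.18e+11 * (3.07e-10)^2
E = 5.561e-09 J/m


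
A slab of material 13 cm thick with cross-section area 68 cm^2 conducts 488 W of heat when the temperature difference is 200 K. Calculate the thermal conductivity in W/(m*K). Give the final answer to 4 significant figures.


k = Q*L / (A*dT)
L = 0.13 m, A = 6.8e-03 m^2
k = 488 * 0.13 / (6.8e-03 * 200)
k = 46.65 W/(m*K)


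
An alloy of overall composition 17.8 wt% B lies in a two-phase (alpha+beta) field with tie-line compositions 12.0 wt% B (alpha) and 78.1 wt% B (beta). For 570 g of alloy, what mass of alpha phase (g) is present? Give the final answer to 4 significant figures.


f_alpha = (C_beta - C0) / (C_beta - C_alpha)
f_alpha = (78.1 - 17.8) / (78.1 - 12.0) = 0.912254
m_alpha = f_alpha * m_total = 0.912254 * 570 = 520 g


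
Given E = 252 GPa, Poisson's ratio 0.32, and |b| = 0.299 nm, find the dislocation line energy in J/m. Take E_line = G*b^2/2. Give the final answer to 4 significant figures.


Step 1: G = E / (2*(1+nu))
G = 252 / (2*(1+0.32)) = 95.4545 GPa = 9.54545e+10 Pa
Step 2: E_line = G*b^2/2
b = 0.299 nm = 2.99e-10 m
E_line = 0.5 * 9.54545e+10 * (2.99e-10)^2 = 4.267e-09 J/m


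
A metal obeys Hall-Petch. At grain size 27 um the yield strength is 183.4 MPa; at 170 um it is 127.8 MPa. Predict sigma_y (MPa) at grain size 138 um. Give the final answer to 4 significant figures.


sigma_y = sigma0 + k / sqrt(d)
1/sqrt(d1) = 1/sqrt(2.7e-05) = 192.45;  1/sqrt(d2) = 76.6965
k = (sigma1 - sigma2) / (1/sqrt(d1) - 1/sqrt(d2)) = (183.4 - 127.8) / (192.45 - 76.6965) = 0.480331 MPa*m^0.5
sigma0 = sigma1 - k/sqrt(d1) = 183.4 - 0.480331*192.45 = 90.9603 MPa
sigma_y(d3) = 90.9603 + 0.480331 / sqrt(1.38e-04) = 131.8 MPa


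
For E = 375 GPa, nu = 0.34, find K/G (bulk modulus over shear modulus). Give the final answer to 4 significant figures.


G = E / (2*(1+nu))
G = 375 / (2*(1+0.34)) = 139.925 GPa
K = E / (3*(1-2*nu))
K = 375 / (3*(1-2*0.34)) = 390.625 GPa
K/G = 390.625 / 139.925 = 2.792


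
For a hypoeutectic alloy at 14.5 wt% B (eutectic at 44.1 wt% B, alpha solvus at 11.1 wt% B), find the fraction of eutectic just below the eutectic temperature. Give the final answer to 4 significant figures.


f_primary = (C_e - C0) / (C_e - C_alpha_max)
f_primary = (44.1 - 14.5) / (44.1 - 11.1)
f_primary = 0.89697
f_eutectic = 1 - 0.89697 = 0.103


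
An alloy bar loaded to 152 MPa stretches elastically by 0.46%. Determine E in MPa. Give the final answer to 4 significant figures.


E = sigma / epsilon
epsilon = 0.46% = 4.6e-03
E = 152 / 4.6e-03
E = 33040 MPa


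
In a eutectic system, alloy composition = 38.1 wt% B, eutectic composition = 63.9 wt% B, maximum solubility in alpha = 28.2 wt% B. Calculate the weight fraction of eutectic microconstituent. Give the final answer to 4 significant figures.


f_primary = (C_e - C0) / (C_e - C_alpha_max)
f_primary = (63.9 - 38.1) / (63.9 - 28.2)
f_primary = 0.722689
f_eutectic = 1 - 0.722689 = 0.2773


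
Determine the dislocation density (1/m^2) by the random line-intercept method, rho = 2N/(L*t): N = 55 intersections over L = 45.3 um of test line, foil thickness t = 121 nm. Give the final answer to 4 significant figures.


rho = 2N / (L * t)
L = 45.3 um = 4.53e-05 m, t = 121 nm = 1.21e-07 m
rho = 2 * 55 / (4.53e-05 * 1.21e-07)
rho = 2.007e+13 1/m^2


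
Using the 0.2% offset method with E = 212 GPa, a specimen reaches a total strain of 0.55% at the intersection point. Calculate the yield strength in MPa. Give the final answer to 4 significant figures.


Offset strain = 0.002
Elastic strain at yield = total_strain - offset = 5.5e-03 - 0.002 = 3.5e-03
sigma_y = E * elastic_strain = 212000 * 3.5e-03
sigma_y = 742 MPa


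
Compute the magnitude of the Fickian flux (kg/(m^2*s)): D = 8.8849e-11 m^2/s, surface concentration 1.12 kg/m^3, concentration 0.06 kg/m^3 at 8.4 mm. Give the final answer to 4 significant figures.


J = -D * (dC/dx) = D * (C1 - C2) / dx
J = 8.8849e-11 * (1.12 - 0.06) / 8.4e-03
J = 1.121e-08 kg/(m^2*s)


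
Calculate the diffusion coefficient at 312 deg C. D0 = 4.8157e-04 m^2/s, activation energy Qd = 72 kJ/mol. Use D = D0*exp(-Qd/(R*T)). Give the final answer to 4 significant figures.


D = D0 * exp(-Qd / (R*T))
T = 585.15 K
D = 4.8157e-04 * exp(-72e3 / (8.314 * 585.15))
D = 1.8e-10 m^2/s


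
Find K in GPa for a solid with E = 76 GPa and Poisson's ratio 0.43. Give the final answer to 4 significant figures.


K = E / (3*(1-2*nu))
K = 76 / (3*(1-2*0.43))
K = 181 GPa


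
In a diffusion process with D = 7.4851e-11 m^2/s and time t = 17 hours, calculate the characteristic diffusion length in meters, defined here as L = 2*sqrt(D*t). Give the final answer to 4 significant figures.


t = 17 hr = 61200 s
Diffusion length = 2*sqrt(D*t)
= 2*sqrt(7.4851e-11 * 61200)
= 4.281e-03 m


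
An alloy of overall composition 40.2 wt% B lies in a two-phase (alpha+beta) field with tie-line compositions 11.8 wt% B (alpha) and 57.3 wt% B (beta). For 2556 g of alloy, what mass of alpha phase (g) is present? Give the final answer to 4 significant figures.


f_alpha = (C_beta - C0) / (C_beta - C_alpha)
f_alpha = (57.3 - 40.2) / (57.3 - 11.8) = 0.375824
m_alpha = f_alpha * m_total = 0.375824 * 2556 = 960.6 g


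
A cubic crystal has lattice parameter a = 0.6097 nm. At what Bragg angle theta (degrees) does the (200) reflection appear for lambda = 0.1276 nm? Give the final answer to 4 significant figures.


d = a / sqrt(h^2+k^2+l^2)
d = 0.6097 / sqrt(4) = 0.30485 nm
lambda = 2*d*sin(theta)  =>  sin(theta) = lambda / (2*d)
sin(theta) = 0.1276 / (2 * 0.30485) = 0.209283
theta = 12.08 deg


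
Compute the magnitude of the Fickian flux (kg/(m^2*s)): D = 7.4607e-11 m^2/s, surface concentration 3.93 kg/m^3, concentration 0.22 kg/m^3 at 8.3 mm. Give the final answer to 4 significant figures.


J = -D * (dC/dx) = D * (C1 - C2) / dx
J = 7.4607e-11 * (3.93 - 0.22) / 8.3e-03
J = 3.335e-08 kg/(m^2*s)


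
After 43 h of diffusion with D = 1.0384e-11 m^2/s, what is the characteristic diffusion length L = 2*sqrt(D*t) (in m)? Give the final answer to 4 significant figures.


t = 43 hr = 154800 s
Diffusion length = 2*sqrt(D*t)
= 2*sqrt(1.0384e-11 * 154800)
= 2.536e-03 m


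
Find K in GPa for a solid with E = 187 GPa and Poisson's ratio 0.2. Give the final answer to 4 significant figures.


K = E / (3*(1-2*nu))
K = 187 / (3*(1-2*0.2))
K = 103.9 GPa


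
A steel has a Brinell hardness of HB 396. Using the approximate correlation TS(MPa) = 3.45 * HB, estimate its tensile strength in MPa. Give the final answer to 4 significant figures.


TS (MPa) = 3.45 * HB
TS = 3.45 * 396
TS = 1366 MPa


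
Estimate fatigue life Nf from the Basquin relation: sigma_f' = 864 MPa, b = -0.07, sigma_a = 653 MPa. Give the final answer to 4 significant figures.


sigma_a = sigma_f' * (2*Nf)^b
2*Nf = (sigma_a / sigma_f')^(1/b)
2*Nf = (653 / 864)^(1/-0.07)
2*Nf = 54.5947
Nf = 27.3 cycles


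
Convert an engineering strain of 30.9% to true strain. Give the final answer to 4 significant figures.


epsilon_true = ln(1 + epsilon_eng)
epsilon_true = ln(1 + 0.309)
epsilon_true = 0.2693


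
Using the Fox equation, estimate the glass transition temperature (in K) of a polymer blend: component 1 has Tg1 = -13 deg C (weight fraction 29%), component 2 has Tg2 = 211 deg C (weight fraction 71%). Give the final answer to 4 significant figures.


1/Tg = w1/Tg1 + w2/Tg2 (in Kelvin)
Tg1 = 260.15 K, Tg2 = 484.15 K
1/Tg = 0.29/260.15 + 0.71/484.15
Tg = 387.4 K


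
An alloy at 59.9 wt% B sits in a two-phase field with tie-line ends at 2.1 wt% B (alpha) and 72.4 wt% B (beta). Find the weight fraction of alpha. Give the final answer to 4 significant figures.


f_alpha = (C_beta - C0) / (C_beta - C_alpha)
f_alpha = (72.4 - 59.9) / (72.4 - 2.1)
f_alpha = 0.1778


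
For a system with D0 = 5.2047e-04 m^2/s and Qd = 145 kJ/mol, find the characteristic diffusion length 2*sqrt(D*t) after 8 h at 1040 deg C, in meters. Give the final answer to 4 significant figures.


Step 1: D = D0 * exp(-Qd/(R*T))
T = 1313.15 K
D = 5.2047e-04 * exp(-145e3 / (8.314 * 1313.15)) = 8.87891e-10 m^2/s
Step 2: L = 2*sqrt(D*t)
t = 8 h = 28800 s
L = 2*sqrt(8.87891e-10 * 28800) = 0.01011 m


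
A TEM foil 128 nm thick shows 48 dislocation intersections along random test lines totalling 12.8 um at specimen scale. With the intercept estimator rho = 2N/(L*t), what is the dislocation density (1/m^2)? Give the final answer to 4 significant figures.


rho = 2N / (L * t)
L = 12.8 um = 1.28e-05 m, t = 128 nm = 1.28e-07 m
rho = 2 * 48 / (1.28e-05 * 1.28e-07)
rho = 5.859e+13 1/m^2


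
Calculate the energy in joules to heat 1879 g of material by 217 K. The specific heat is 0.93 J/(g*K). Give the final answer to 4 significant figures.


Q = m * cp * dT
Q = 1879 * 0.93 * 217
Q = 379200 J


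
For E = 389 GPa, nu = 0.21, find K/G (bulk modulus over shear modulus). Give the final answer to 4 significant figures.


G = E / (2*(1+nu))
G = 389 / (2*(1+0.21)) = 160.744 GPa
K = E / (3*(1-2*nu))
K = 389 / (3*(1-2*0.21)) = 223.563 GPa
K/G = 223.563 / 160.744 = 1.391
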